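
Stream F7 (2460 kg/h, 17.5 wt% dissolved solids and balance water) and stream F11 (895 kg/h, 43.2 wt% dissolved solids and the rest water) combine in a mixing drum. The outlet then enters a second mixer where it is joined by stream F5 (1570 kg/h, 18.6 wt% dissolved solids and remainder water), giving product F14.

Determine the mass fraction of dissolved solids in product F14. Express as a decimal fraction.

Overall, product flow = 4925 kg/h.
dissolved solids in = 2460×0.175 + 895×0.432 + 1570×0.186 = 1109.2 kg/h.
dissolved solids fraction in F14 = 0.2252.

0.2252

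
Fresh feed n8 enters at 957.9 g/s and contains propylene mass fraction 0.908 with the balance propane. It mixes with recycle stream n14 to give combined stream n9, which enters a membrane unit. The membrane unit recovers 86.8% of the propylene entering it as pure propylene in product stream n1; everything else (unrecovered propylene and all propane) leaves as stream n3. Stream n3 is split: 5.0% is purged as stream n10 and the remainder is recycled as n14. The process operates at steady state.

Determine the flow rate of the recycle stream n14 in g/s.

1799 g/s

propane enters only via n8 and leaves only via the purge: 957.9×0.092 = 0.050×(propane in n3), and the membrane unit passes all propane, so propane in n9 = propane in n3 = 1762.5 g/s.
propylene in n9: m_A = 957.9×0.908 + (1−0.050)·(1−0.868)·m_A, so m_A = 869.77/0.8746 = 994.48 g/s.
n3 = (1−0.868)×994.48 + 1762.5 = 1893.8 g/s.
Recycle n14 = (1−0.050)×1893.8 = 1799.1 g/s.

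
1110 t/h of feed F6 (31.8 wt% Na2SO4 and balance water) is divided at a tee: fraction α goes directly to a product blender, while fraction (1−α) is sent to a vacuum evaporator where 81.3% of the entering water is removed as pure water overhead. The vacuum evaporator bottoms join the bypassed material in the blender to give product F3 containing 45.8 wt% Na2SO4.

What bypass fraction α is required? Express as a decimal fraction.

All 1110×0.318 = 352.98 t/h of Na2SO4 reaches F3, so F3 = 352.98/0.458 = 770.7 t/h and vapour = 339.3 t/h.
The evaporator receives (1−α)·1110 of feed at 0.682 water and removes 0.813 of that water:
0.813×0.682×(1−α)×1110 = 339.3
(1−α) = 339.3/615.46 = 0.5513;  α = 0.4487.

0.449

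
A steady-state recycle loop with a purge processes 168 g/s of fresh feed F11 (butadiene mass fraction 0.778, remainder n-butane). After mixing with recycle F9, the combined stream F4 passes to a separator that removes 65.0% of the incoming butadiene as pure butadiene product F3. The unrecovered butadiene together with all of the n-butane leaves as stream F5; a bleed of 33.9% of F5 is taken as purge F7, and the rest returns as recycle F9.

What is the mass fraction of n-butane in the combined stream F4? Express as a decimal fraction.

0.393

n-butane enters only via F11 and leaves only via the purge: 168×0.222 = 0.339×(n-butane in F5), and the separator passes all n-butane, so n-butane in F4 = n-butane in F5 = 110.02 g/s.
butadiene in F4: m_A = 168×0.778 + (1−0.339)·(1−0.650)·m_A, so m_A = 130.7/0.7687 = 170.04 g/s.
F4 = 170.04 + 110.02 = 280.06 g/s.
n-butane fraction in F4 = 110.02/280.06 = 0.393.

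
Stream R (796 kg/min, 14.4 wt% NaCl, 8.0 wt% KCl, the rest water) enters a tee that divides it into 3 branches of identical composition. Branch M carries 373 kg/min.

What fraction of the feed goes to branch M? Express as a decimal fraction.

Fraction to M = 373/796 = 0.4686.

0.469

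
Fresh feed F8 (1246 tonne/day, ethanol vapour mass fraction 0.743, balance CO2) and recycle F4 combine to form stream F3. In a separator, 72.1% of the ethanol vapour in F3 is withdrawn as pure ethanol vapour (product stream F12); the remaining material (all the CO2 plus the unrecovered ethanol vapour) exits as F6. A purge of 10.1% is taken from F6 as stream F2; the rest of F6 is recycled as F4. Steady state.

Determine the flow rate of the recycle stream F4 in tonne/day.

CO2 enters only via F8 and leaves only via the purge: 1246×0.257 = 0.101×(CO2 in F6), and the separator passes all CO2, so CO2 in F3 = CO2 in F6 = 3170.5 tonne/day.
ethanol vapour in F3: m_A = 1246×0.743 + (1−0.101)·(1−0.721)·m_A, so m_A = 925.78/0.7492 = 1235.7 tonne/day.
F6 = (1−0.721)×1235.7 + 3170.5 = 3515.3 tonne/day.
Recycle F4 = (1−0.101)×3515.3 = 3160.2 tonne/day.

3160 tonne/day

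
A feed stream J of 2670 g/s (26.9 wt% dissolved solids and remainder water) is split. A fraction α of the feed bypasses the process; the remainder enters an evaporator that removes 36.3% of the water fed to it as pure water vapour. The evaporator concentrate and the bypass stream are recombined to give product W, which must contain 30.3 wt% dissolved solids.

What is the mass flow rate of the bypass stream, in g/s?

All 2670×0.269 = 718.23 g/s of dissolved solids reaches W, so W = 718.23/0.303 = 2370.4 g/s and vapour = 299.6 g/s.
The evaporator receives (1−α)·2670 of feed at 0.731 water and removes 0.363 of that water:
0.363×0.731×(1−α)×2670 = 299.6
(1−α) = 299.6/708.49 = 0.4229;  α = 0.5771.
Bypass flow = 0.5771×2670 = 1540.9 g/s.

1541 g/s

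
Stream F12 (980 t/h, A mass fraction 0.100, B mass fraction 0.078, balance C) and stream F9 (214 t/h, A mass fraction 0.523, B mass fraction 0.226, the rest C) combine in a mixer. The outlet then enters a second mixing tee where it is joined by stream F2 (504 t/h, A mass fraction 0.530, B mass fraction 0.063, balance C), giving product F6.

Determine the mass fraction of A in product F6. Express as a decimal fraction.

0.281

Overall, product flow = 1698 t/h.
A in = 980×0.100 + 214×0.523 + 504×0.530 = 477.04 t/h.
A fraction in F6 = 0.281.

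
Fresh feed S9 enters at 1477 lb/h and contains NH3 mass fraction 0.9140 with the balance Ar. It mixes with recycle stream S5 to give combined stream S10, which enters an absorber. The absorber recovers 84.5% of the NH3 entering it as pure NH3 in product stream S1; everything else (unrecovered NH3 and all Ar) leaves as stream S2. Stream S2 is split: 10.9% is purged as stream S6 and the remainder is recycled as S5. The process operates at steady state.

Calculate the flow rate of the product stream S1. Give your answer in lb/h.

NH3 in S10: m_A = 1477×0.914 + (1−0.109)·(1−0.845)·m_A, so m_A = 1350/0.8619 = 1566.3 lb/h.
Product S1 = 0.845×1566.3 = 1323.5 lb/h.

1324 lb/h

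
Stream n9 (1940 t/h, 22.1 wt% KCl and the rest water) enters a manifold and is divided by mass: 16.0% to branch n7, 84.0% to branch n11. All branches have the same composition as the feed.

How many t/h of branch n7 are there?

310.4 t/h

Branch n7 flow = 0.160×1940 = 310.4 t/h.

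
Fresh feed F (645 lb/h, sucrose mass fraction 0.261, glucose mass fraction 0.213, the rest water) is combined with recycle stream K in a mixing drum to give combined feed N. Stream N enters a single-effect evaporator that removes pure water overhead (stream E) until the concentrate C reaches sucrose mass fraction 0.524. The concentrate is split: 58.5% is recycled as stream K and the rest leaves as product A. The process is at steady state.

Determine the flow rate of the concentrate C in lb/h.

Overall sucrose balance (none leaves overhead): sucrose in fresh feed = sucrose in product, i.e. 645×0.261 = (1−0.585)·C·0.524.
C = 168.34/(0.524×0.415) = 774.14 lb/h.

774.1 lb/h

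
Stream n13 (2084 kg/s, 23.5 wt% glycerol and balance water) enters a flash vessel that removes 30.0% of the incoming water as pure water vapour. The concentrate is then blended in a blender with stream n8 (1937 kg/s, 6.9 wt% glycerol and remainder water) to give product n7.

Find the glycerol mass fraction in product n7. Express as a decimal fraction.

Vapour removed = 0.300×0.765×2084 = 478.28 kg/s; concentrate = 1605.7 kg/s.
glycerol reaching the mixer = 489.74 (from concentrate) + 1937×0.069 = 623.39 kg/s.
Product flow = 1605.7 + 1937 = 3542.7 kg/s; glycerol fraction = 0.176.

0.176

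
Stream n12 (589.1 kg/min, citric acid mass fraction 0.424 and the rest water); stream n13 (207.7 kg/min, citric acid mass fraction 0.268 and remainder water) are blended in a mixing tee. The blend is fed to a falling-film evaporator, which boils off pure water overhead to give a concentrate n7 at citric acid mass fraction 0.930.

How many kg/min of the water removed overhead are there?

citric acid entering = 589.1×0.424 + 207.7×0.268 = 305.44 kg/min.
All citric acid reports to n7, so n7 = 305.44/0.930 = 328.43 kg/min.
Total feed = 796.8 kg/min; overhead = 796.8 − 328.43 = 468.37 kg/min.

468.4 kg/min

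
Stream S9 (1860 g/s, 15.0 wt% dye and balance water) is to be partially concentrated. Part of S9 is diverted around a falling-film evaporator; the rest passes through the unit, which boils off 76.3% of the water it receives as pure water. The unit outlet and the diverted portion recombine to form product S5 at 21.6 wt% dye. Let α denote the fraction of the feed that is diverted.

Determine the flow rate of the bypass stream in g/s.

All 1860×0.150 = 279 g/s of dye reaches S5, so S5 = 279/0.216 = 1291.7 g/s and vapour = 568.33 g/s.
The evaporator receives (1−α)·1860 of feed at 0.850 water and removes 0.763 of that water:
0.763×0.850×(1−α)×1860 = 568.33
(1−α) = 568.33/1206.3 = 0.4711;  α = 0.5289.
Bypass flow = 0.5289×1860 = 983.69 g/s.

983.7 g/s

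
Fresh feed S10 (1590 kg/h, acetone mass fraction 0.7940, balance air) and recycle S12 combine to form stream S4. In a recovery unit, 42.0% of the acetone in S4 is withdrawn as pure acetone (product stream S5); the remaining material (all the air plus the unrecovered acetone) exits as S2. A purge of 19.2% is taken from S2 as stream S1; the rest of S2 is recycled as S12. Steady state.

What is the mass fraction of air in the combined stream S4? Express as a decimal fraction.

air enters only via S10 and leaves only via the purge: 1590×0.206 = 0.192×(air in S2), and the recovery unit passes all air, so air in S4 = air in S2 = 1705.9 kg/h.
acetone in S4: m_A = 1590×0.794 + (1−0.192)·(1−0.420)·m_A, so m_A = 1262.5/0.5314 = 2375.9 kg/h.
S4 = 2375.9 + 1705.9 = 4081.8 kg/h.
air fraction in S4 = 1705.9/4081.8 = 0.4179.

0.4179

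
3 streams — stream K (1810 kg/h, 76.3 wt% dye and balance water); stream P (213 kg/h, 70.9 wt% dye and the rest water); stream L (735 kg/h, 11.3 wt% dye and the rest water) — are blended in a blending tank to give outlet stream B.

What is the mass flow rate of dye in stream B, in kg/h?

1615 kg/h

dye out = dye in = 1810×0.763 + 213×0.709 + 735×0.113 = 1615.1 kg/h.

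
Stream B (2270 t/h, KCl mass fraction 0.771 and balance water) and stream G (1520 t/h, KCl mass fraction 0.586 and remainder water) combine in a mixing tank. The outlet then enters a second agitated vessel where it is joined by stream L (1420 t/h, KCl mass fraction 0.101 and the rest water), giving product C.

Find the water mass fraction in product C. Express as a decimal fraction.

0.466

Overall, product flow = 5210 t/h.
water in = 2270×0.229 + 1520×0.414 + 1420×0.899 = 2425.7 t/h.
water fraction in C = 0.466.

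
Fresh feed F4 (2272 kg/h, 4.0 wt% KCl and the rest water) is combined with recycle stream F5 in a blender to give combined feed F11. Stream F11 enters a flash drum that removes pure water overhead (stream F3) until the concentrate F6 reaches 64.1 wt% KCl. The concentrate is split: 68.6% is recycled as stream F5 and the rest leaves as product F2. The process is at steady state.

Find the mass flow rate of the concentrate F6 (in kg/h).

Overall KCl balance (none leaves overhead): KCl in fresh feed = KCl in product, i.e. 2272×0.040 = (1−0.686)·F6·0.641.
F6 = 90.88/(0.641×0.314) = 451.52 kg/h.

451.5 kg/h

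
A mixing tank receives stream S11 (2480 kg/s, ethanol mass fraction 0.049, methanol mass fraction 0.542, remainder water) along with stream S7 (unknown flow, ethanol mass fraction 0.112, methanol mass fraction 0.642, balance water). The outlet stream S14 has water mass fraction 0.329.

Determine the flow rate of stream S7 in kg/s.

2390 kg/s

Let S7 be the unknown flow. Total out = 2480 + S7.
water balance: 1014.3 + 0.246·S7 = 0.329·(2480 + S7)
(0.246 − 0.329)·S7 = 0.329×2480 − 1014.3 = -198.4
S7 = -198.4 / -0.083 = 2390.4 kg/s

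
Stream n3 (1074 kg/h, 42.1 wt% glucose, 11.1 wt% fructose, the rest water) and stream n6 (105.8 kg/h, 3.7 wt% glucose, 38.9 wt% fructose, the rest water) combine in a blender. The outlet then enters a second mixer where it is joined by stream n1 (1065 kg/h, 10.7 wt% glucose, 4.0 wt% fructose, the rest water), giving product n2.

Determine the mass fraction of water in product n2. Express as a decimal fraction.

0.656

Overall, product flow = 2244.8 kg/h.
water in = 1074×0.468 + 105.8×0.574 + 1065×0.853 = 1471.8 kg/h.
water fraction in n2 = 0.656.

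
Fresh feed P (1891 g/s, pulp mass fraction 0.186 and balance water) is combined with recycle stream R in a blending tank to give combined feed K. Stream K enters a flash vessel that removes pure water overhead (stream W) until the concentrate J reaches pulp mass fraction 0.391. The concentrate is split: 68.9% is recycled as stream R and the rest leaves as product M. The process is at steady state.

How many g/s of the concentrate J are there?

2892 g/s

Overall pulp balance (none leaves overhead): pulp in fresh feed = pulp in product, i.e. 1891×0.186 = (1−0.689)·J·0.391.
J = 351.73/(0.391×0.311) = 2892.5 g/s.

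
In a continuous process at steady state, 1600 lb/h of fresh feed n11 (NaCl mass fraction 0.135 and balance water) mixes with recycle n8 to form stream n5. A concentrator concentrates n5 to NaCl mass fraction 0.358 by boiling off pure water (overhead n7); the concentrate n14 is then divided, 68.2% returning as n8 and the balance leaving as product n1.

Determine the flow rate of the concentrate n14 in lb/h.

Overall NaCl balance (none leaves overhead): NaCl in fresh feed = NaCl in product, i.e. 1600×0.135 = (1−0.682)·n14·0.358.
n14 = 216/(0.358×0.318) = 1897.3 lb/h.

1897 lb/h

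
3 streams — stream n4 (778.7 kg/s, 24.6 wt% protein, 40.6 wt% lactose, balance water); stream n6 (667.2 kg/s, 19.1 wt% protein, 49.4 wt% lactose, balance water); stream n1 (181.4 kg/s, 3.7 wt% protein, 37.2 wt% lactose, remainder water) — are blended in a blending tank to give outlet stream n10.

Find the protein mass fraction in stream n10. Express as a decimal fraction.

Total flow out = 778.7 + 667.2 + 181.4 = 1627.3 kg/s.
protein in = 778.7×0.246 + 667.2×0.191 + 181.4×0.037 = 325.71 kg/s.
protein mass fraction in n10 = 325.71/1627.3 = 0.2002.

0.2002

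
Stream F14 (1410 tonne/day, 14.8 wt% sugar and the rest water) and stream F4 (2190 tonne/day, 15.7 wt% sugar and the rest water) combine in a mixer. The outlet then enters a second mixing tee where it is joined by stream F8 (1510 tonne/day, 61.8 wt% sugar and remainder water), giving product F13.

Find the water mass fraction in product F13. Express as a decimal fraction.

0.7093

Overall, product flow = 5110 tonne/day.
water in = 1410×0.852 + 2190×0.843 + 1510×0.382 = 3624.3 tonne/day.
water fraction in F13 = 0.7093.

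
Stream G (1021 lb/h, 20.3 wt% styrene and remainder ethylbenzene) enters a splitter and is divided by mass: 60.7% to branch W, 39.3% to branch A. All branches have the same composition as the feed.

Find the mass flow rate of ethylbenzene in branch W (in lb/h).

493.9 lb/h

Branch W total = 0.607×1021 = 619.75 lb/h.
ethylbenzene in W = 0.797×619.75 = 493.94 lb/h.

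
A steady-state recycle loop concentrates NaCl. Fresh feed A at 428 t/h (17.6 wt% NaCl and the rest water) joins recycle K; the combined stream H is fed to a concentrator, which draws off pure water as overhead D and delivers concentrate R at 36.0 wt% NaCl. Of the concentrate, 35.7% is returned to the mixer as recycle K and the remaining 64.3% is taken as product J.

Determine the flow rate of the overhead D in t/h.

218.8 t/h

Overall NaCl balance (none leaves overhead): NaCl in fresh feed = NaCl in product, i.e. 428×0.176 = (1−0.357)·R·0.360.
R = 75.328/(0.360×0.643) = 325.42 t/h.
Recycle K = 0.357×325.42 = 116.17 t/h.
Combined feed H = 428 + 116.17 = 544.17 t/h.
Overhead D = H − R = 544.17 − 325.42 = 218.76 t/h.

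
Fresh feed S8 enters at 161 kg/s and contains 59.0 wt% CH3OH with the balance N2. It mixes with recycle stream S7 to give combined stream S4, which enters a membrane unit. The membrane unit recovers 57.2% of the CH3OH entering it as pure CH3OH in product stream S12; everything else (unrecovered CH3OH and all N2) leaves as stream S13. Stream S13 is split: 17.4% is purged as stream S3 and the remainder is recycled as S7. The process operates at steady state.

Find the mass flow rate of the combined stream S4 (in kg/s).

526.3 kg/s

N2 enters only via S8 and leaves only via the purge: 161×0.410 = 0.174×(N2 in S13), and the membrane unit passes all N2, so N2 in S4 = N2 in S13 = 379.37 kg/s.
CH3OH in S4: m_A = 161×0.590 + (1−0.174)·(1−0.572)·m_A, so m_A = 94.99/0.6465 = 146.94 kg/s.
S4 = 146.94 + 379.37 = 526.3 kg/s.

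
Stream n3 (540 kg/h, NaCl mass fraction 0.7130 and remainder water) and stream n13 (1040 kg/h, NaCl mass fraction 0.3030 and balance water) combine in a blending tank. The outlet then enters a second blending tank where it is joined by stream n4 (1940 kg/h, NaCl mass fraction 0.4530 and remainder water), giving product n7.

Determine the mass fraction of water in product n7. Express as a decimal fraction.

0.5514

Overall, product flow = 3520 kg/h.
water in = 540×0.287 + 1040×0.697 + 1940×0.547 = 1941 kg/h.
water fraction in n7 = 0.5514.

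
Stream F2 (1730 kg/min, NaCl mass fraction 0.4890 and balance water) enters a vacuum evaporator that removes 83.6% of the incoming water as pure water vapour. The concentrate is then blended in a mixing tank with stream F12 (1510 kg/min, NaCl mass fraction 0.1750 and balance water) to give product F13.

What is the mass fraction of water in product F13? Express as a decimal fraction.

0.5561

Vapour removed = 0.836×0.511×1730 = 739.05 kg/min; concentrate = 990.95 kg/min.
water reaching the mixer = 144.98 (from concentrate) + 1510×0.825 = 1390.7 kg/min.
Product flow = 990.95 + 1510 = 2501 kg/min; water fraction = 0.5561.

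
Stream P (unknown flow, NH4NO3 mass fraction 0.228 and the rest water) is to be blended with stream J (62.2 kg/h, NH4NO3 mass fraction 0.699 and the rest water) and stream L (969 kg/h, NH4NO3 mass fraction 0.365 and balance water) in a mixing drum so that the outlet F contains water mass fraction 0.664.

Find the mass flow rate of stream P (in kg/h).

469.3 kg/h

Let P be the unknown flow. Total out = 1031.2 + P.
water balance: 634.04 + 0.772·P = 0.664·(1031.2 + P)
(0.772 − 0.664)·P = 0.664×1031.2 − 634.04 = 50.68
P = 50.68 / 0.108 = 469.26 kg/h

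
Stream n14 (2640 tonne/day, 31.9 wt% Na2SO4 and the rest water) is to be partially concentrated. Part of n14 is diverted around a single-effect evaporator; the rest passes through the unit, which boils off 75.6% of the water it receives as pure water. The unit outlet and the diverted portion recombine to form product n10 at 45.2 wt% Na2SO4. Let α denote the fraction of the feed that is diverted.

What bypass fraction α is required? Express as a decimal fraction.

All 2640×0.319 = 842.16 tonne/day of Na2SO4 reaches n10, so n10 = 842.16/0.452 = 1863.2 tonne/day and vapour = 776.81 tonne/day.
The evaporator receives (1−α)·2640 of feed at 0.681 water and removes 0.756 of that water:
0.756×0.681×(1−α)×2640 = 776.81
(1−α) = 776.81/1359.2 = 0.5715;  α = 0.4285.

0.428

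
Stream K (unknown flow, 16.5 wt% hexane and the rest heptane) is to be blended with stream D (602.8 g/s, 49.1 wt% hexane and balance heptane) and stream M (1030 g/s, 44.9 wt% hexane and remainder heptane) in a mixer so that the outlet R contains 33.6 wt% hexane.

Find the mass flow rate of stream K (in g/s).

1227 g/s

Let K be the unknown flow. Total out = 1632.8 + K.
hexane balance: 758.44 + 0.165·K = 0.336·(1632.8 + K)
(0.165 − 0.336)·K = 0.336×1632.8 − 758.44 = -209.82
K = -209.82 / -0.171 = 1227 g/s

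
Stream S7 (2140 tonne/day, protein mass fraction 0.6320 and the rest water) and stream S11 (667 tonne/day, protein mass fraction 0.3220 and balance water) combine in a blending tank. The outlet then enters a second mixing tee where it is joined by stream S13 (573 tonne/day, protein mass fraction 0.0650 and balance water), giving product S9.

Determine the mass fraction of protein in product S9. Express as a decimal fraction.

Overall, product flow = 3380 tonne/day.
protein in = 2140×0.632 + 667×0.322 + 573×0.065 = 1604.5 tonne/day.
protein fraction in S9 = 0.4747.

0.4747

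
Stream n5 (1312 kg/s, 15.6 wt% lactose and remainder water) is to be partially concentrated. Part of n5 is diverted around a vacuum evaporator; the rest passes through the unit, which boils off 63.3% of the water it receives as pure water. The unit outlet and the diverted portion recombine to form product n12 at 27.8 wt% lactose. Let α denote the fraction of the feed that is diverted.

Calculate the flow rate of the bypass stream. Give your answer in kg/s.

234.3 kg/s

All 1312×0.156 = 204.67 kg/s of lactose reaches n12, so n12 = 204.67/0.278 = 736.23 kg/s and vapour = 575.77 kg/s.
The evaporator receives (1−α)·1312 of feed at 0.844 water and removes 0.633 of that water:
0.633×0.844×(1−α)×1312 = 575.77
(1−α) = 575.77/700.94 = 0.8214;  α = 0.1786.
Bypass flow = 0.1786×1312 = 234.29 kg/s.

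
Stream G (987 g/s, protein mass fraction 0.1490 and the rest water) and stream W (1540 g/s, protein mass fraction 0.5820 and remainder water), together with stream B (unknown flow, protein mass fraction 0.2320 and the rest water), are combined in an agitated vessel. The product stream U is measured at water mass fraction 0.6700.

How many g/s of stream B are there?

2137 g/s

Let B be the unknown flow. Total out = 2527 + B.
water balance: 1483.7 + 0.768·B = 0.670·(2527 + B)
(0.768 − 0.670)·B = 0.670×2527 − 1483.7 = 209.43
B = 209.43 / 0.098 = 2137.1 g/s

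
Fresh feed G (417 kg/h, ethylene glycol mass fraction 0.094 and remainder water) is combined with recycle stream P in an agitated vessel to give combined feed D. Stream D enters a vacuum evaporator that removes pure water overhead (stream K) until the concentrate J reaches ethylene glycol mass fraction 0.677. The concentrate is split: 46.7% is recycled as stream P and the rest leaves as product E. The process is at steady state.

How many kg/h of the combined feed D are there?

467.7 kg/h

Overall ethylene glycol balance (none leaves overhead): ethylene glycol in fresh feed = ethylene glycol in product, i.e. 417×0.094 = (1−0.467)·J·0.677.
J = 39.198/(0.677×0.533) = 108.63 kg/h.
Recycle P = 0.467×108.63 = 50.73 kg/h.
Combined feed D = 417 + 50.73 = 467.73 kg/h.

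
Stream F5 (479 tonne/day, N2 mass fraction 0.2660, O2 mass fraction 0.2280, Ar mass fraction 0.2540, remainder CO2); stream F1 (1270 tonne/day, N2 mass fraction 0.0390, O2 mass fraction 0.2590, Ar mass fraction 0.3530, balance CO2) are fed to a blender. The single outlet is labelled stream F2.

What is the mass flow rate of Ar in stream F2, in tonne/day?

Ar out = Ar in = 479×0.254 + 1270×0.353 = 569.98 tonne/day.

570 tonne/day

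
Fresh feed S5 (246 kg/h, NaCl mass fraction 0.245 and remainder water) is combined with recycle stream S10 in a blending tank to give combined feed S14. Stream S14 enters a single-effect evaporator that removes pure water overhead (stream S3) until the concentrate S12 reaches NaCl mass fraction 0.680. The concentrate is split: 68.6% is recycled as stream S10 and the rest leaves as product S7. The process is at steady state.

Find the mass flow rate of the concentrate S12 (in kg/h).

Overall NaCl balance (none leaves overhead): NaCl in fresh feed = NaCl in product, i.e. 246×0.245 = (1−0.686)·S12·0.680.
S12 = 60.27/(0.680×0.314) = 282.27 kg/h.

282.3 kg/h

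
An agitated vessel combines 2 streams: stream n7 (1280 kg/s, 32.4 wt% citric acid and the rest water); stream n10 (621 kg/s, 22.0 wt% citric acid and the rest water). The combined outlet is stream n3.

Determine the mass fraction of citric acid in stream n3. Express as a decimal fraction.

0.290

Total flow out = 1280 + 621 = 1901 kg/s.
citric acid in = 1280×0.324 + 621×0.220 = 551.34 kg/s.
citric acid mass fraction in n3 = 551.34/1901 = 0.290.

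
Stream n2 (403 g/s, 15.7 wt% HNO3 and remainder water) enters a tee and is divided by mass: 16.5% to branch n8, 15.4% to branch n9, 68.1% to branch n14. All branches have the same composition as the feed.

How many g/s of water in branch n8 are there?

56.06 g/s

Branch n8 total = 0.165×403 = 66.495 g/s.
water in n8 = 0.843×66.495 = 56.055 g/s.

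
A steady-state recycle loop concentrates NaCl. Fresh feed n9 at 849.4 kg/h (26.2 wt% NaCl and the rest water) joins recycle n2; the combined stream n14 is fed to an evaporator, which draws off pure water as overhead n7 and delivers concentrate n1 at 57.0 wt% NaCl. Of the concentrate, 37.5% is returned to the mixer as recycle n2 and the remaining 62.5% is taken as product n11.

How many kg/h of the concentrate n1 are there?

624.7 kg/h

Overall NaCl balance (none leaves overhead): NaCl in fresh feed = NaCl in product, i.e. 849.4×0.262 = (1−0.375)·n1·0.570.
n1 = 222.54/(0.570×0.625) = 624.68 kg/h.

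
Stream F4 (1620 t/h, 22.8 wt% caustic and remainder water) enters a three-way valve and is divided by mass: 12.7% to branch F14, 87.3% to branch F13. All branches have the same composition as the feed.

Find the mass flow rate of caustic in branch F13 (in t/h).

Branch F13 total = 0.873×1620 = 1414.3 t/h.
caustic in F13 = 0.228×1414.3 = 322.45 t/h.

322.5 t/h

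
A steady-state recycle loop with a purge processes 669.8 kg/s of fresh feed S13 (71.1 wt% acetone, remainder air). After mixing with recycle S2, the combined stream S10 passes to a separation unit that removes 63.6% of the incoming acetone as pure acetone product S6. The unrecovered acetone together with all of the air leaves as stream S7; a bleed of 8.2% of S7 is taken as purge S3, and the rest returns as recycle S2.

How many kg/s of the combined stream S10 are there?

air enters only via S13 and leaves only via the purge: 669.8×0.289 = 0.082×(air in S7), and the separation unit passes all air, so air in S10 = air in S7 = 2360.6 kg/s.
acetone in S10: m_A = 669.8×0.711 + (1−0.082)·(1−0.636)·m_A, so m_A = 476.23/0.6658 = 715.22 kg/s.
S10 = 715.22 + 2360.6 = 3075.9 kg/s.

3076 kg/s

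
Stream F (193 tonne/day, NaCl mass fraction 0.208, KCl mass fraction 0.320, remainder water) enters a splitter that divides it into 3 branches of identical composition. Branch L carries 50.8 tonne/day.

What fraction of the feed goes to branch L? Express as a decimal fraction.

Fraction to L = 50.8/193 = 0.2632.

0.263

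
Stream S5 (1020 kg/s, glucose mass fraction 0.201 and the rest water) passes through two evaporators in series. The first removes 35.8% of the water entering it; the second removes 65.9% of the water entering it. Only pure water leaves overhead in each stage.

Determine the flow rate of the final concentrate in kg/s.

water in feed = 1020×0.799 = 814.98 kg/s.
After stage 1: water left = (1−0.358)×814.98 = 523.22; stream total = 728.24 kg/s.
After stage 2: water left = (1−0.659)×523.22 = 178.42; final concentrate = 383.44 kg/s.

383.4 kg/s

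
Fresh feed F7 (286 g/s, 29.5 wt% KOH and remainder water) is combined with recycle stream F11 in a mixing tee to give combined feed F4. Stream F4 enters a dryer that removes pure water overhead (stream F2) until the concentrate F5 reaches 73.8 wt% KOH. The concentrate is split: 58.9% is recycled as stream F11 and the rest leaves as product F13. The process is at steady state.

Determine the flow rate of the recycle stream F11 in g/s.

Overall KOH balance (none leaves overhead): KOH in fresh feed = KOH in product, i.e. 286×0.295 = (1−0.589)·F5·0.738.
F5 = 84.37/(0.738×0.411) = 278.16 g/s.
Recycle F11 = 0.589×278.16 = 163.83 g/s.

163.8 g/s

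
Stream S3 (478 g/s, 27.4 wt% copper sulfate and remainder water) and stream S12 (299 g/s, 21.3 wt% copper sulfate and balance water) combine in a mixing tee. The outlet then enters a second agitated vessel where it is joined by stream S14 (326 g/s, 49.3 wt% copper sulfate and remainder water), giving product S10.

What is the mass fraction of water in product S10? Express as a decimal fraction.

Overall, product flow = 1103 g/s.
water in = 478×0.726 + 299×0.787 + 326×0.507 = 747.62 g/s.
water fraction in S10 = 0.678.

0.678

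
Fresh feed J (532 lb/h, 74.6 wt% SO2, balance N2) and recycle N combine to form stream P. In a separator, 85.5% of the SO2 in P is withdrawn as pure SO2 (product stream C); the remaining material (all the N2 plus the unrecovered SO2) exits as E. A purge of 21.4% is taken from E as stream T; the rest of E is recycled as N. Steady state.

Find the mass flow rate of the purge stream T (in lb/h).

149 lb/h

N2 enters only via J and leaves only via the purge: 532×0.254 = 0.214×(N2 in E), and the separator passes all N2, so N2 in P = N2 in E = 631.44 lb/h.
SO2 in P: m_A = 532×0.746 + (1−0.214)·(1−0.855)·m_A, so m_A = 396.87/0.8860 = 447.92 lb/h.
E = (1−0.855)×447.92 + 631.44 = 696.39 lb/h.
Purge T = 0.214×696.39 = 149.03 lb/h.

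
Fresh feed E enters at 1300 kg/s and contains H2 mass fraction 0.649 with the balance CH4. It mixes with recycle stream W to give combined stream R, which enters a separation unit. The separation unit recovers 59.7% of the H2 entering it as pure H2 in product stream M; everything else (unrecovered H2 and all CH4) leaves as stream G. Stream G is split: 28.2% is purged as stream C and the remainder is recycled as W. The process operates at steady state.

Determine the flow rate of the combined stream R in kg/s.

2805 kg/s

CH4 enters only via E and leaves only via the purge: 1300×0.351 = 0.282×(CH4 in G), and the separation unit passes all CH4, so CH4 in R = CH4 in G = 1618.1 kg/s.
H2 in R: m_A = 1300×0.649 + (1−0.282)·(1−0.597)·m_A, so m_A = 843.7/0.7106 = 1187.2 kg/s.
R = 1187.2 + 1618.1 = 2805.3 kg/s.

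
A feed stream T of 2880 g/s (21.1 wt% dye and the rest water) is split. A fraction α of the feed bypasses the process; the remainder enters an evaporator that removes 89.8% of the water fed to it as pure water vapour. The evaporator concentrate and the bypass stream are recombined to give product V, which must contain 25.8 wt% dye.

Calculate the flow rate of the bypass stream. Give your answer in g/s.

All 2880×0.211 = 607.68 g/s of dye reaches V, so V = 607.68/0.258 = 2355.3 g/s and vapour = 524.65 g/s.
The evaporator receives (1−α)·2880 of feed at 0.789 water and removes 0.898 of that water:
0.898×0.789×(1−α)×2880 = 524.65
(1−α) = 524.65/2040.5 = 0.2571;  α = 0.7429.
Bypass flow = 0.7429×2880 = 2139.5 g/s.

2140 g/s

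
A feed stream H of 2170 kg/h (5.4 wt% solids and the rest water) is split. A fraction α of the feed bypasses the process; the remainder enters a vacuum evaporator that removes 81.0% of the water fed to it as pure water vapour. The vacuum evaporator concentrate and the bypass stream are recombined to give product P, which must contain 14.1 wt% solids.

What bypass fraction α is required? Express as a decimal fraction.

All 2170×0.054 = 117.18 kg/h of solids reaches P, so P = 117.18/0.141 = 831.06 kg/h and vapour = 1338.9 kg/h.
The evaporator receives (1−α)·2170 of feed at 0.946 water and removes 0.810 of that water:
0.810×0.946×(1−α)×2170 = 1338.9
(1−α) = 1338.9/1662.8 = 0.8052;  α = 0.1948.

0.195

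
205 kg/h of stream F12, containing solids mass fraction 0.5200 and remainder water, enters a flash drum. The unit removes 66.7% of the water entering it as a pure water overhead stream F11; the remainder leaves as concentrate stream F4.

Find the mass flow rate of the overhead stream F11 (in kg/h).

65.63 kg/h

water entering = 205×0.480 = 98.4 kg/h; overhead removed = 0.667×98.4 = 65.633 kg/h.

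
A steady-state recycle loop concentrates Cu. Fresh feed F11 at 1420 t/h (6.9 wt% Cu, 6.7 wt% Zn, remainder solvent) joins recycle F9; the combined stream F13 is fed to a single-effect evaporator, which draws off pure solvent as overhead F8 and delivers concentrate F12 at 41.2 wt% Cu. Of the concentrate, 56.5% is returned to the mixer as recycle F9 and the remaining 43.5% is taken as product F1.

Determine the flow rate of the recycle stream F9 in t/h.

308.9 t/h

Overall Cu balance (none leaves overhead): Cu in fresh feed = Cu in product, i.e. 1420×0.069 = (1−0.565)·F12·0.412.
F12 = 97.98/(0.412×0.435) = 546.7 t/h.
Recycle F9 = 0.565×546.7 = 308.89 t/h.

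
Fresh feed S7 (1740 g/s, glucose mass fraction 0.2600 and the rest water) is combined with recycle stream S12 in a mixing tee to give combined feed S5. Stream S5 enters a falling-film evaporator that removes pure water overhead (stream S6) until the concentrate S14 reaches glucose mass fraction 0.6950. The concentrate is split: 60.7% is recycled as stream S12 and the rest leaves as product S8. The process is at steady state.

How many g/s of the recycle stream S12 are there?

1005 g/s

Overall glucose balance (none leaves overhead): glucose in fresh feed = glucose in product, i.e. 1740×0.260 = (1−0.607)·S14·0.695.
S14 = 452.4/(0.695×0.393) = 1656.3 g/s.
Recycle S12 = 0.607×1656.3 = 1005.4 g/s.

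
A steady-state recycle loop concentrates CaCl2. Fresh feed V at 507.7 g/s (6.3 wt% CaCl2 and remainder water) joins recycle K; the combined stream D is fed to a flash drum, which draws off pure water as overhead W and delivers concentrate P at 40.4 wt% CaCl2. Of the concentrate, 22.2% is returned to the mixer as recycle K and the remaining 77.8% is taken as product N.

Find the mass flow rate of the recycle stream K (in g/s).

22.59 g/s

Overall CaCl2 balance (none leaves overhead): CaCl2 in fresh feed = CaCl2 in product, i.e. 507.7×0.063 = (1−0.222)·P·0.404.
P = 31.985/(0.404×0.778) = 101.76 g/s.
Recycle K = 0.222×101.76 = 22.591 g/s.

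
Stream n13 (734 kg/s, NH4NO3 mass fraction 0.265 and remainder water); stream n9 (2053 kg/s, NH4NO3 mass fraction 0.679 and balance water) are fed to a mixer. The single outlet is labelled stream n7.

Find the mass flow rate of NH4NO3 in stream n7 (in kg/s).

NH4NO3 out = NH4NO3 in = 734×0.265 + 2053×0.679 = 1588.5 kg/s.

1588 kg/s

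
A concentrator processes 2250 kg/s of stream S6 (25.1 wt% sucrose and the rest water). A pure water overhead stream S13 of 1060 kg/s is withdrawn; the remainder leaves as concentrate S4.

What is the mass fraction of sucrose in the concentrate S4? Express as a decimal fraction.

0.475

sucrose is not removed: 2250×0.251 = 564.75 kg/s of sucrose enters S4.
Concentrate = 2250 − 1060 = 1190 kg/s.
Mass fraction = 564.75/1190 = 0.475.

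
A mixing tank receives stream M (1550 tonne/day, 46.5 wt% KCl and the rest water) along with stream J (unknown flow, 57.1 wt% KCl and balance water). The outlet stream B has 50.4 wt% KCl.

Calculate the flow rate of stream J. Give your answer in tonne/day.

Let J be the unknown flow. Total out = 1550 + J.
KCl balance: 720.75 + 0.571·J = 0.504·(1550 + J)
(0.571 − 0.504)·J = 0.504×1550 − 720.75 = 60.45
J = 60.45 / 0.067 = 902.24 tonne/day

902.2 tonne/day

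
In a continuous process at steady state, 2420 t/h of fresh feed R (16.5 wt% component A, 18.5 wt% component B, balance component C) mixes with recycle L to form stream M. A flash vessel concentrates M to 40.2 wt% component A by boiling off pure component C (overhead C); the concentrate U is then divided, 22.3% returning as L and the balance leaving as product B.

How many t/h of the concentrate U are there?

Overall component A balance (none leaves overhead): component A in fresh feed = component A in product, i.e. 2420×0.165 = (1−0.223)·U·0.402.
U = 399.3/(0.402×0.777) = 1278.4 t/h.

1278 t/h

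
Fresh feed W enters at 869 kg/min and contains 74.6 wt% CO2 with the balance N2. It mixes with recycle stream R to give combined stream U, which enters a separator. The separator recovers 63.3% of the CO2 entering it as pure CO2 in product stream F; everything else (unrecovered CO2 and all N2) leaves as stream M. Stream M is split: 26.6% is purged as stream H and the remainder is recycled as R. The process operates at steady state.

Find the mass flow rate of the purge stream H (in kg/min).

N2 enters only via W and leaves only via the purge: 869×0.254 = 0.266×(N2 in M), and the separator passes all N2, so N2 in U = N2 in M = 829.8 kg/min.
CO2 in U: m_A = 869×0.746 + (1−0.266)·(1−0.633)·m_A, so m_A = 648.27/0.7306 = 887.29 kg/min.
M = (1−0.633)×887.29 + 829.8 = 1155.4 kg/min.
Purge H = 0.266×1155.4 = 307.35 kg/min.

307.3 kg/min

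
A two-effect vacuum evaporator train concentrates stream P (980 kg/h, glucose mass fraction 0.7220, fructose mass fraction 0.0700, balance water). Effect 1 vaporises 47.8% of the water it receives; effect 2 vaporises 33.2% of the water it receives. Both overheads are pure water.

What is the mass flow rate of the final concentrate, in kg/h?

847.2 kg/h

water in feed = 980×0.208 = 203.84 kg/h.
After stage 1: water left = (1−0.478)×203.84 = 106.4; stream total = 882.56 kg/h.
After stage 2: water left = (1−0.332)×106.4 = 71.078; final concentrate = 847.24 kg/h.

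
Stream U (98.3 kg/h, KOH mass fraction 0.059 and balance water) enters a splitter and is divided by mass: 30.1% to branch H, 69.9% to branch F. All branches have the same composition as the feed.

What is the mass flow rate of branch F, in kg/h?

Branch F flow = 0.699×98.3 = 68.712 kg/h.

68.71 kg/h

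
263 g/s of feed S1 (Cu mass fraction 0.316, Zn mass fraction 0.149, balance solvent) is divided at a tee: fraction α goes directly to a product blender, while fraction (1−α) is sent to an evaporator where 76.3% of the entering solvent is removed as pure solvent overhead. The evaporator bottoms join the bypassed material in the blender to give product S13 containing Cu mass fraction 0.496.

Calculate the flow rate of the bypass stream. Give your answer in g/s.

29.19 g/s

All 263×0.316 = 83.108 g/s of Cu reaches S13, so S13 = 83.108/0.496 = 167.56 g/s and vapour = 95.444 g/s.
The evaporator receives (1−α)·263 of feed at 0.535 solvent and removes 0.763 of that solvent:
0.763×0.535×(1−α)×263 = 95.444
(1−α) = 95.444/107.36 = 0.8890;  α = 0.1110.
Bypass flow = 0.1110×263 = 29.187 g/s.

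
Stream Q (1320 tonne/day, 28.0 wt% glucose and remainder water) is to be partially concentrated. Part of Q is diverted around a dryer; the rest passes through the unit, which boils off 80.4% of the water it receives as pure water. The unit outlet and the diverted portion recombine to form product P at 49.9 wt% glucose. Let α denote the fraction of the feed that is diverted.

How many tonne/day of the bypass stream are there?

319.2 tonne/day

All 1320×0.280 = 369.6 tonne/day of glucose reaches P, so P = 369.6/0.499 = 740.68 tonne/day and vapour = 579.32 tonne/day.
The evaporator receives (1−α)·1320 of feed at 0.720 water and removes 0.804 of that water:
0.804×0.720×(1−α)×1320 = 579.32
(1−α) = 579.32/764.12 = 0.7581;  α = 0.2419.
Bypass flow = 0.2419×1320 = 319.24 tonne/day.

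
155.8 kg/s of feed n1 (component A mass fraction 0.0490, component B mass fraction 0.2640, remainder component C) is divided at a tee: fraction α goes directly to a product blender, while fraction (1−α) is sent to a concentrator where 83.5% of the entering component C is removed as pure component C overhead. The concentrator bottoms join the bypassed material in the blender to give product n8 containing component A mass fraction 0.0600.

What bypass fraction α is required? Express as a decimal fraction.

0.680

All 155.8×0.049 = 7.6342 kg/s of component A reaches n8, so n8 = 7.6342/0.060 = 127.24 kg/s and vapour = 28.563 kg/s.
The evaporator receives (1−α)·155.8 of feed at 0.687 component C and removes 0.835 of that component C:
0.835×0.687×(1−α)×155.8 = 28.563
(1−α) = 28.563/89.374 = 0.3196;  α = 0.6804.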